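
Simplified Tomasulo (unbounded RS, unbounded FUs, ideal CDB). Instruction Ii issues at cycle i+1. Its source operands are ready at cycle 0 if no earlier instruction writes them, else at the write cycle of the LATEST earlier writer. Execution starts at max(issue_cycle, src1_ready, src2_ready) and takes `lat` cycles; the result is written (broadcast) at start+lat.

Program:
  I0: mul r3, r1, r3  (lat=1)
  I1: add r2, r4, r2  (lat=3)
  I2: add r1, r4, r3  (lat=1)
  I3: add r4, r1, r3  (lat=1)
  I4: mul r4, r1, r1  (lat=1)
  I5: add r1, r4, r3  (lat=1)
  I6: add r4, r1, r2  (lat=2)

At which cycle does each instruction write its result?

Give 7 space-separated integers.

Answer: 2 5 4 5 6 7 9

Derivation:
I0 mul r3: issue@1 deps=(None,None) exec_start@1 write@2
I1 add r2: issue@2 deps=(None,None) exec_start@2 write@5
I2 add r1: issue@3 deps=(None,0) exec_start@3 write@4
I3 add r4: issue@4 deps=(2,0) exec_start@4 write@5
I4 mul r4: issue@5 deps=(2,2) exec_start@5 write@6
I5 add r1: issue@6 deps=(4,0) exec_start@6 write@7
I6 add r4: issue@7 deps=(5,1) exec_start@7 write@9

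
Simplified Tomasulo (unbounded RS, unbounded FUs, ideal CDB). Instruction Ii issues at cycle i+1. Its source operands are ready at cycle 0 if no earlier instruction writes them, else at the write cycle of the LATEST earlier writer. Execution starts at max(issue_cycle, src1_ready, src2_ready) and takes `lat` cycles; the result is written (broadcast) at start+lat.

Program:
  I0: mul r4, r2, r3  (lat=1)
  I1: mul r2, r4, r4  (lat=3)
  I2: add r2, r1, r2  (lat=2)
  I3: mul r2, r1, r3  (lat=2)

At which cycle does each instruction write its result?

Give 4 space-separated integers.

I0 mul r4: issue@1 deps=(None,None) exec_start@1 write@2
I1 mul r2: issue@2 deps=(0,0) exec_start@2 write@5
I2 add r2: issue@3 deps=(None,1) exec_start@5 write@7
I3 mul r2: issue@4 deps=(None,None) exec_start@4 write@6

Answer: 2 5 7 6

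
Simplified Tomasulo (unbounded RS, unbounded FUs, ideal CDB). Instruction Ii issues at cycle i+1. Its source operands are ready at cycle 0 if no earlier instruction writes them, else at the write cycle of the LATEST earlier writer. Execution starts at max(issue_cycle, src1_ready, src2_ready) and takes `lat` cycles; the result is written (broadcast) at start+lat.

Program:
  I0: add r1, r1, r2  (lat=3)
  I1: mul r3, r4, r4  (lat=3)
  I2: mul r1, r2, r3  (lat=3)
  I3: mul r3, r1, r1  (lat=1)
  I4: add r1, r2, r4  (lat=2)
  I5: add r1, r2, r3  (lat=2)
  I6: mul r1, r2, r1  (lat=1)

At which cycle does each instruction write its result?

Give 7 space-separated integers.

Answer: 4 5 8 9 7 11 12

Derivation:
I0 add r1: issue@1 deps=(None,None) exec_start@1 write@4
I1 mul r3: issue@2 deps=(None,None) exec_start@2 write@5
I2 mul r1: issue@3 deps=(None,1) exec_start@5 write@8
I3 mul r3: issue@4 deps=(2,2) exec_start@8 write@9
I4 add r1: issue@5 deps=(None,None) exec_start@5 write@7
I5 add r1: issue@6 deps=(None,3) exec_start@9 write@11
I6 mul r1: issue@7 deps=(None,5) exec_start@11 write@12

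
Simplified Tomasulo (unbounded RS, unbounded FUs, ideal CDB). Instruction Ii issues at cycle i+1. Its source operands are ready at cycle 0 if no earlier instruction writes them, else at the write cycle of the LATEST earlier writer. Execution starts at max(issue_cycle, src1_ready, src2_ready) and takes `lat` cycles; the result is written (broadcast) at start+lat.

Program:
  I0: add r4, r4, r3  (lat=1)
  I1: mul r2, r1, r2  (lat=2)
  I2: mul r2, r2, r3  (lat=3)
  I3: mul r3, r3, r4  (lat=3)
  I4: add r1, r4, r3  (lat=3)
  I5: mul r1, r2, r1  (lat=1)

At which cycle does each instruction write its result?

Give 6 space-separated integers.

Answer: 2 4 7 7 10 11

Derivation:
I0 add r4: issue@1 deps=(None,None) exec_start@1 write@2
I1 mul r2: issue@2 deps=(None,None) exec_start@2 write@4
I2 mul r2: issue@3 deps=(1,None) exec_start@4 write@7
I3 mul r3: issue@4 deps=(None,0) exec_start@4 write@7
I4 add r1: issue@5 deps=(0,3) exec_start@7 write@10
I5 mul r1: issue@6 deps=(2,4) exec_start@10 write@11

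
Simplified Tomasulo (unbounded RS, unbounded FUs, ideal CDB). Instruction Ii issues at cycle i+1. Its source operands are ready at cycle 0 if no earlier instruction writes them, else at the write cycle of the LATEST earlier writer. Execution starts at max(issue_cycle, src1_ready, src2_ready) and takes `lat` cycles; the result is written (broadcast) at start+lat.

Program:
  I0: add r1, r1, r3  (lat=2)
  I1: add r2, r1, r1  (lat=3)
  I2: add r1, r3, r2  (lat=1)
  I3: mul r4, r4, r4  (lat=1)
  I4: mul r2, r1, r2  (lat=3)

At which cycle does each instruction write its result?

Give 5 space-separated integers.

I0 add r1: issue@1 deps=(None,None) exec_start@1 write@3
I1 add r2: issue@2 deps=(0,0) exec_start@3 write@6
I2 add r1: issue@3 deps=(None,1) exec_start@6 write@7
I3 mul r4: issue@4 deps=(None,None) exec_start@4 write@5
I4 mul r2: issue@5 deps=(2,1) exec_start@7 write@10

Answer: 3 6 7 5 10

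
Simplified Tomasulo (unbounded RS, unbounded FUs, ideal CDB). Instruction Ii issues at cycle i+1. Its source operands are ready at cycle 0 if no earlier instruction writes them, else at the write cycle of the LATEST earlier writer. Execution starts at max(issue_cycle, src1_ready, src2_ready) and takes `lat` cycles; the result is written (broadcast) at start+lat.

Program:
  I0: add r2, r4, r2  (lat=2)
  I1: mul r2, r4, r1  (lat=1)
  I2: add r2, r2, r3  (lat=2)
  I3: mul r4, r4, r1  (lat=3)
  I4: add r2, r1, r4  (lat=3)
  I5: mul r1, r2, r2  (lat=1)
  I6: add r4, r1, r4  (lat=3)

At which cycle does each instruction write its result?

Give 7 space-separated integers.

Answer: 3 3 5 7 10 11 14

Derivation:
I0 add r2: issue@1 deps=(None,None) exec_start@1 write@3
I1 mul r2: issue@2 deps=(None,None) exec_start@2 write@3
I2 add r2: issue@3 deps=(1,None) exec_start@3 write@5
I3 mul r4: issue@4 deps=(None,None) exec_start@4 write@7
I4 add r2: issue@5 deps=(None,3) exec_start@7 write@10
I5 mul r1: issue@6 deps=(4,4) exec_start@10 write@11
I6 add r4: issue@7 deps=(5,3) exec_start@11 write@14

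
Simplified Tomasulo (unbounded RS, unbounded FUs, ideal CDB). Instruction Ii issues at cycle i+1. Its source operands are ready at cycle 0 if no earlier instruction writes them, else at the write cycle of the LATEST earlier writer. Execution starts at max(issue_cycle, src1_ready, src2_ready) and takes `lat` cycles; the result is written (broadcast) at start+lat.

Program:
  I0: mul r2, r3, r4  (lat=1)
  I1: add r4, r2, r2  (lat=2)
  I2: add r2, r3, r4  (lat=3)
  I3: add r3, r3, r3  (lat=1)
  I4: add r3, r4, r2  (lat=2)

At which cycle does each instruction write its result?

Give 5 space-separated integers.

I0 mul r2: issue@1 deps=(None,None) exec_start@1 write@2
I1 add r4: issue@2 deps=(0,0) exec_start@2 write@4
I2 add r2: issue@3 deps=(None,1) exec_start@4 write@7
I3 add r3: issue@4 deps=(None,None) exec_start@4 write@5
I4 add r3: issue@5 deps=(1,2) exec_start@7 write@9

Answer: 2 4 7 5 9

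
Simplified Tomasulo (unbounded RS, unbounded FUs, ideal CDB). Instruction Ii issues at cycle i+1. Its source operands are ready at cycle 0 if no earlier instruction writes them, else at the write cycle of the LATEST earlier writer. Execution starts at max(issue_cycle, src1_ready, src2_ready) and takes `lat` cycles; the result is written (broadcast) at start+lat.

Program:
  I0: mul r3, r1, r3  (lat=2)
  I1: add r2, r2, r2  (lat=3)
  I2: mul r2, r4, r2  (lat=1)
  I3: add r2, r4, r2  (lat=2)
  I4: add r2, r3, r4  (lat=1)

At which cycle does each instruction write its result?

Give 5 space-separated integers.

I0 mul r3: issue@1 deps=(None,None) exec_start@1 write@3
I1 add r2: issue@2 deps=(None,None) exec_start@2 write@5
I2 mul r2: issue@3 deps=(None,1) exec_start@5 write@6
I3 add r2: issue@4 deps=(None,2) exec_start@6 write@8
I4 add r2: issue@5 deps=(0,None) exec_start@5 write@6

Answer: 3 5 6 8 6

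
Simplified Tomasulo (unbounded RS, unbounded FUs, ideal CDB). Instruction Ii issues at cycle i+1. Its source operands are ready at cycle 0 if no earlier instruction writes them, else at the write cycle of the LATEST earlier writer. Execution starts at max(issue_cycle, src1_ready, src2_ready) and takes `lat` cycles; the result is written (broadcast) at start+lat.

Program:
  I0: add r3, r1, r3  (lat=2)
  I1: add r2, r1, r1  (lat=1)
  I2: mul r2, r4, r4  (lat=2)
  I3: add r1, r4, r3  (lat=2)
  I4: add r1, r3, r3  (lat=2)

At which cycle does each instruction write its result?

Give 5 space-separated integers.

I0 add r3: issue@1 deps=(None,None) exec_start@1 write@3
I1 add r2: issue@2 deps=(None,None) exec_start@2 write@3
I2 mul r2: issue@3 deps=(None,None) exec_start@3 write@5
I3 add r1: issue@4 deps=(None,0) exec_start@4 write@6
I4 add r1: issue@5 deps=(0,0) exec_start@5 write@7

Answer: 3 3 5 6 7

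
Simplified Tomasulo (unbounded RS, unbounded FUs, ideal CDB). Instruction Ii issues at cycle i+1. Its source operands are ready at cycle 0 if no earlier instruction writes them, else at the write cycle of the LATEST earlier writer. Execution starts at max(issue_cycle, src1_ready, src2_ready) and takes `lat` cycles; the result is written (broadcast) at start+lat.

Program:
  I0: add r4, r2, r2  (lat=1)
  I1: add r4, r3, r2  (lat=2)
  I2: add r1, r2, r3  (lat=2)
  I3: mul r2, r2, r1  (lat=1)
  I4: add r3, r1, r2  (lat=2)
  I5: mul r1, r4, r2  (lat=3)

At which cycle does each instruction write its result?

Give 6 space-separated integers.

Answer: 2 4 5 6 8 9

Derivation:
I0 add r4: issue@1 deps=(None,None) exec_start@1 write@2
I1 add r4: issue@2 deps=(None,None) exec_start@2 write@4
I2 add r1: issue@3 deps=(None,None) exec_start@3 write@5
I3 mul r2: issue@4 deps=(None,2) exec_start@5 write@6
I4 add r3: issue@5 deps=(2,3) exec_start@6 write@8
I5 mul r1: issue@6 deps=(1,3) exec_start@6 write@9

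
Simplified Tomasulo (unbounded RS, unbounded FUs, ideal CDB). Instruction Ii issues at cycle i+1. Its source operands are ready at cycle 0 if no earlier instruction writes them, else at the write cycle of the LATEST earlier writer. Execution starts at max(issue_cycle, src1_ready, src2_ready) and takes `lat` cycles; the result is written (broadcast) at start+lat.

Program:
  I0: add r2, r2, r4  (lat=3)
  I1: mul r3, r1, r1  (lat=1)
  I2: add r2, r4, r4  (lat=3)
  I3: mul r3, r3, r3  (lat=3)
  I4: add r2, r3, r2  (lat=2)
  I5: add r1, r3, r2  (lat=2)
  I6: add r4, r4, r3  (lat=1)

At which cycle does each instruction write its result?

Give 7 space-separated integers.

Answer: 4 3 6 7 9 11 8

Derivation:
I0 add r2: issue@1 deps=(None,None) exec_start@1 write@4
I1 mul r3: issue@2 deps=(None,None) exec_start@2 write@3
I2 add r2: issue@3 deps=(None,None) exec_start@3 write@6
I3 mul r3: issue@4 deps=(1,1) exec_start@4 write@7
I4 add r2: issue@5 deps=(3,2) exec_start@7 write@9
I5 add r1: issue@6 deps=(3,4) exec_start@9 write@11
I6 add r4: issue@7 deps=(None,3) exec_start@7 write@8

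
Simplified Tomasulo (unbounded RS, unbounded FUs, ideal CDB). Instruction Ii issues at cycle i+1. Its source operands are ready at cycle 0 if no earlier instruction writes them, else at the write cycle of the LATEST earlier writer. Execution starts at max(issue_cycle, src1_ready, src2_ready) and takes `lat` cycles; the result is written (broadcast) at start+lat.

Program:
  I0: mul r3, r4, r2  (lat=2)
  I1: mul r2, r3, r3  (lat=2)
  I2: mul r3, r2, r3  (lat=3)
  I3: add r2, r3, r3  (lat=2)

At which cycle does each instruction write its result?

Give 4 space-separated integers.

I0 mul r3: issue@1 deps=(None,None) exec_start@1 write@3
I1 mul r2: issue@2 deps=(0,0) exec_start@3 write@5
I2 mul r3: issue@3 deps=(1,0) exec_start@5 write@8
I3 add r2: issue@4 deps=(2,2) exec_start@8 write@10

Answer: 3 5 8 10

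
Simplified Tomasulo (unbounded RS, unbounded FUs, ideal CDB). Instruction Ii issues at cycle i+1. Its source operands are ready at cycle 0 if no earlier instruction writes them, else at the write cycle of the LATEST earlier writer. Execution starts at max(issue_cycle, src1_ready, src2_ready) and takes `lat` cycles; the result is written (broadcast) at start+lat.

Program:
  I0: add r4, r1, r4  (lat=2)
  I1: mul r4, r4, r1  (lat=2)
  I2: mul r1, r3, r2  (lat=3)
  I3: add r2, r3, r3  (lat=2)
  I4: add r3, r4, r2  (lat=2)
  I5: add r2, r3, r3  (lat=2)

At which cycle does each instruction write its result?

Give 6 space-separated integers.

I0 add r4: issue@1 deps=(None,None) exec_start@1 write@3
I1 mul r4: issue@2 deps=(0,None) exec_start@3 write@5
I2 mul r1: issue@3 deps=(None,None) exec_start@3 write@6
I3 add r2: issue@4 deps=(None,None) exec_start@4 write@6
I4 add r3: issue@5 deps=(1,3) exec_start@6 write@8
I5 add r2: issue@6 deps=(4,4) exec_start@8 write@10

Answer: 3 5 6 6 8 10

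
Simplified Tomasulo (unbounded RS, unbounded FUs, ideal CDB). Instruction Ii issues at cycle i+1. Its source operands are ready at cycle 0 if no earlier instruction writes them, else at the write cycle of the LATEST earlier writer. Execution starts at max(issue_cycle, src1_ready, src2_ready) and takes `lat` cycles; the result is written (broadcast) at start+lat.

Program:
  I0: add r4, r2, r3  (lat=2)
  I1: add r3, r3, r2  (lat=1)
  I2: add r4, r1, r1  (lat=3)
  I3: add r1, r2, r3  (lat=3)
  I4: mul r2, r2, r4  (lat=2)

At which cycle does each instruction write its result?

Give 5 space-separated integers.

I0 add r4: issue@1 deps=(None,None) exec_start@1 write@3
I1 add r3: issue@2 deps=(None,None) exec_start@2 write@3
I2 add r4: issue@3 deps=(None,None) exec_start@3 write@6
I3 add r1: issue@4 deps=(None,1) exec_start@4 write@7
I4 mul r2: issue@5 deps=(None,2) exec_start@6 write@8

Answer: 3 3 6 7 8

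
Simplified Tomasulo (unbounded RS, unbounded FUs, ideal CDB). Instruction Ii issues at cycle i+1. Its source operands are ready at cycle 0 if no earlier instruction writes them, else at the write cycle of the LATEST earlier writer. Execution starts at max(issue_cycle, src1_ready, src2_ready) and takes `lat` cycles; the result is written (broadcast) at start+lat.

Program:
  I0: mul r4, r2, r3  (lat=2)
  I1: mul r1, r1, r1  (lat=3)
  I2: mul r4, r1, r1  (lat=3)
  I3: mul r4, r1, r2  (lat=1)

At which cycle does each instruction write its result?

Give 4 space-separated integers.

I0 mul r4: issue@1 deps=(None,None) exec_start@1 write@3
I1 mul r1: issue@2 deps=(None,None) exec_start@2 write@5
I2 mul r4: issue@3 deps=(1,1) exec_start@5 write@8
I3 mul r4: issue@4 deps=(1,None) exec_start@5 write@6

Answer: 3 5 8 6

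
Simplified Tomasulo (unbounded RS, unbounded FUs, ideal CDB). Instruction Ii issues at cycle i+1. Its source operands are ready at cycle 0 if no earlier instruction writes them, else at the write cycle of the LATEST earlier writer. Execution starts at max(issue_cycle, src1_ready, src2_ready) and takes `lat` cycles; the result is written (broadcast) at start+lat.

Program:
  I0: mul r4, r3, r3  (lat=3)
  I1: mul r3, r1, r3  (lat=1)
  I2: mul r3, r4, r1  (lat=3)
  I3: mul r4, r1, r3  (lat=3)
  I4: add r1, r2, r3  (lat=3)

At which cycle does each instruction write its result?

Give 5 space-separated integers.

Answer: 4 3 7 10 10

Derivation:
I0 mul r4: issue@1 deps=(None,None) exec_start@1 write@4
I1 mul r3: issue@2 deps=(None,None) exec_start@2 write@3
I2 mul r3: issue@3 deps=(0,None) exec_start@4 write@7
I3 mul r4: issue@4 deps=(None,2) exec_start@7 write@10
I4 add r1: issue@5 deps=(None,2) exec_start@7 write@10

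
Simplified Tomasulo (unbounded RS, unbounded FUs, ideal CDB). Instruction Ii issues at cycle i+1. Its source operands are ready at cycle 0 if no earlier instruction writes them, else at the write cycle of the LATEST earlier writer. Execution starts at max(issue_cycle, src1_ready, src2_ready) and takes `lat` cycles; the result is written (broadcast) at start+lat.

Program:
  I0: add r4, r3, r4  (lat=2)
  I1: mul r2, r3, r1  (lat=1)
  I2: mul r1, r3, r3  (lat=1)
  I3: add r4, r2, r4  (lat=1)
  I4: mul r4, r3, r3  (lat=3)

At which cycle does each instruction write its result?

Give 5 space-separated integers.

Answer: 3 3 4 5 8

Derivation:
I0 add r4: issue@1 deps=(None,None) exec_start@1 write@3
I1 mul r2: issue@2 deps=(None,None) exec_start@2 write@3
I2 mul r1: issue@3 deps=(None,None) exec_start@3 write@4
I3 add r4: issue@4 deps=(1,0) exec_start@4 write@5
I4 mul r4: issue@5 deps=(None,None) exec_start@5 write@8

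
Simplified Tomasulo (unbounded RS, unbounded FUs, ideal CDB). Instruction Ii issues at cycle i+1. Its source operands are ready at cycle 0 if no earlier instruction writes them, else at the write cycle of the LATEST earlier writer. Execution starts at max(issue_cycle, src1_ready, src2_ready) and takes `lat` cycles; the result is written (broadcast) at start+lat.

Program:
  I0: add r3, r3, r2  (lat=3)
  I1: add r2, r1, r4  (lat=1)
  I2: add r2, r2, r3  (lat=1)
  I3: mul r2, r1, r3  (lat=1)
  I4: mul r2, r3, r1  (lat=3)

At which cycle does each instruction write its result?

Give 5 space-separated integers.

I0 add r3: issue@1 deps=(None,None) exec_start@1 write@4
I1 add r2: issue@2 deps=(None,None) exec_start@2 write@3
I2 add r2: issue@3 deps=(1,0) exec_start@4 write@5
I3 mul r2: issue@4 deps=(None,0) exec_start@4 write@5
I4 mul r2: issue@5 deps=(0,None) exec_start@5 write@8

Answer: 4 3 5 5 8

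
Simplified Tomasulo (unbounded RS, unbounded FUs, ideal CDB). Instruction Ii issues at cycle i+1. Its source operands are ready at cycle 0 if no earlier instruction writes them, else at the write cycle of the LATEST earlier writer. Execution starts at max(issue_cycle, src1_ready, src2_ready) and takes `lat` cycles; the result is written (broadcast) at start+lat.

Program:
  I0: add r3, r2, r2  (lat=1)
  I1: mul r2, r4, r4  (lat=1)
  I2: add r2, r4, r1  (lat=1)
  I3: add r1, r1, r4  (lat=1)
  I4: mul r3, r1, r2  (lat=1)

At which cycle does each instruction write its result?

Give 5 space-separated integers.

I0 add r3: issue@1 deps=(None,None) exec_start@1 write@2
I1 mul r2: issue@2 deps=(None,None) exec_start@2 write@3
I2 add r2: issue@3 deps=(None,None) exec_start@3 write@4
I3 add r1: issue@4 deps=(None,None) exec_start@4 write@5
I4 mul r3: issue@5 deps=(3,2) exec_start@5 write@6

Answer: 2 3 4 5 6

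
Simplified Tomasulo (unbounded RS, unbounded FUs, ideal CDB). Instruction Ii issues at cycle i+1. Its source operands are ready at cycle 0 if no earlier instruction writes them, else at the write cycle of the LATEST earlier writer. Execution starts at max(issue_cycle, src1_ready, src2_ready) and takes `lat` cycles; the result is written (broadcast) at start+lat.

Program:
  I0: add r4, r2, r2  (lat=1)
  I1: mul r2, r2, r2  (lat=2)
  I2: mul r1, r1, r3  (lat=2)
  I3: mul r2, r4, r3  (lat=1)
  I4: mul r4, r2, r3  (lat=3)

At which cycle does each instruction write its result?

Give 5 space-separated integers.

Answer: 2 4 5 5 8

Derivation:
I0 add r4: issue@1 deps=(None,None) exec_start@1 write@2
I1 mul r2: issue@2 deps=(None,None) exec_start@2 write@4
I2 mul r1: issue@3 deps=(None,None) exec_start@3 write@5
I3 mul r2: issue@4 deps=(0,None) exec_start@4 write@5
I4 mul r4: issue@5 deps=(3,None) exec_start@5 write@8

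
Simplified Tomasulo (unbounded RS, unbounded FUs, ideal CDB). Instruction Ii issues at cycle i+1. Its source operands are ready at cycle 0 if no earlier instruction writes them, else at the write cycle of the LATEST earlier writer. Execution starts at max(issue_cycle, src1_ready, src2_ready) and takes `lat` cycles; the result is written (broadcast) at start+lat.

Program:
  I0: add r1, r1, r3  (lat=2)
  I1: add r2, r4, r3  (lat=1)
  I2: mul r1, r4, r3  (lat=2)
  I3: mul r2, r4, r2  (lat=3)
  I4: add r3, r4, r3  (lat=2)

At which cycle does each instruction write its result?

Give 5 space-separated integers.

Answer: 3 3 5 7 7

Derivation:
I0 add r1: issue@1 deps=(None,None) exec_start@1 write@3
I1 add r2: issue@2 deps=(None,None) exec_start@2 write@3
I2 mul r1: issue@3 deps=(None,None) exec_start@3 write@5
I3 mul r2: issue@4 deps=(None,1) exec_start@4 write@7
I4 add r3: issue@5 deps=(None,None) exec_start@5 write@7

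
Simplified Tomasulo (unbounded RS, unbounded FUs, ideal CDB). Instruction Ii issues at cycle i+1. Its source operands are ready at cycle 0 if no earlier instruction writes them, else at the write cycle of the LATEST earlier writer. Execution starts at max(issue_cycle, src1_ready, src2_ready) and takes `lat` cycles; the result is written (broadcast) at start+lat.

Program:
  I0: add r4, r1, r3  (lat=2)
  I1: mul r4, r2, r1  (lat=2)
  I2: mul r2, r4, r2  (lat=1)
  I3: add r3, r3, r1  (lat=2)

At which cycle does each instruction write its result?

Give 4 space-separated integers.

I0 add r4: issue@1 deps=(None,None) exec_start@1 write@3
I1 mul r4: issue@2 deps=(None,None) exec_start@2 write@4
I2 mul r2: issue@3 deps=(1,None) exec_start@4 write@5
I3 add r3: issue@4 deps=(None,None) exec_start@4 write@6

Answer: 3 4 5 6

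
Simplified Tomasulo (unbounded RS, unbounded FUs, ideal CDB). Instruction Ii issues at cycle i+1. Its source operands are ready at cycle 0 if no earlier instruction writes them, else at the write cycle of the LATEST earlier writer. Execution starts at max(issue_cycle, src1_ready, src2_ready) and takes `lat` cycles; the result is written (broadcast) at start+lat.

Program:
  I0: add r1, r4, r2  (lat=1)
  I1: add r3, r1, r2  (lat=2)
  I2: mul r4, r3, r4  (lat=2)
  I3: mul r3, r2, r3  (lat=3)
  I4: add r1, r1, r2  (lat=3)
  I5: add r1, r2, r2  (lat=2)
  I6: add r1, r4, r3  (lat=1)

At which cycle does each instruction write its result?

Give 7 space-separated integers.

Answer: 2 4 6 7 8 8 8

Derivation:
I0 add r1: issue@1 deps=(None,None) exec_start@1 write@2
I1 add r3: issue@2 deps=(0,None) exec_start@2 write@4
I2 mul r4: issue@3 deps=(1,None) exec_start@4 write@6
I3 mul r3: issue@4 deps=(None,1) exec_start@4 write@7
I4 add r1: issue@5 deps=(0,None) exec_start@5 write@8
I5 add r1: issue@6 deps=(None,None) exec_start@6 write@8
I6 add r1: issue@7 deps=(2,3) exec_start@7 write@8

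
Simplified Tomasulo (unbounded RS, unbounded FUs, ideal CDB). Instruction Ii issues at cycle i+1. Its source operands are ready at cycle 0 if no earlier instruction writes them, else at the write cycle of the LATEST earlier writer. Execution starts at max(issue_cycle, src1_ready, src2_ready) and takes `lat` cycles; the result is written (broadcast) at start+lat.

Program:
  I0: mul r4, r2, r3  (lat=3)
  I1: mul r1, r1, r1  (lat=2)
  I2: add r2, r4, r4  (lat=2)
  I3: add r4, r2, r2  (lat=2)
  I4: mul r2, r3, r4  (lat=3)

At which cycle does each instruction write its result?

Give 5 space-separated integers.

Answer: 4 4 6 8 11

Derivation:
I0 mul r4: issue@1 deps=(None,None) exec_start@1 write@4
I1 mul r1: issue@2 deps=(None,None) exec_start@2 write@4
I2 add r2: issue@3 deps=(0,0) exec_start@4 write@6
I3 add r4: issue@4 deps=(2,2) exec_start@6 write@8
I4 mul r2: issue@5 deps=(None,3) exec_start@8 write@11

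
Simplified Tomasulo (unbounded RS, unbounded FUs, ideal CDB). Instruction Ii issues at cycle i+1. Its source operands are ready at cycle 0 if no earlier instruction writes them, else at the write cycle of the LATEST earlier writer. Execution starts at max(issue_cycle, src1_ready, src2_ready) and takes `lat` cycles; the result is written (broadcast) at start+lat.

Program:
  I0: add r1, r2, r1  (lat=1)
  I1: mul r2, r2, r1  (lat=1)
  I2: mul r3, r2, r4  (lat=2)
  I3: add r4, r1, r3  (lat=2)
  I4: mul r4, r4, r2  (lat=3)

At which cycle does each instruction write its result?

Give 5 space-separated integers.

I0 add r1: issue@1 deps=(None,None) exec_start@1 write@2
I1 mul r2: issue@2 deps=(None,0) exec_start@2 write@3
I2 mul r3: issue@3 deps=(1,None) exec_start@3 write@5
I3 add r4: issue@4 deps=(0,2) exec_start@5 write@7
I4 mul r4: issue@5 deps=(3,1) exec_start@7 write@10

Answer: 2 3 5 7 10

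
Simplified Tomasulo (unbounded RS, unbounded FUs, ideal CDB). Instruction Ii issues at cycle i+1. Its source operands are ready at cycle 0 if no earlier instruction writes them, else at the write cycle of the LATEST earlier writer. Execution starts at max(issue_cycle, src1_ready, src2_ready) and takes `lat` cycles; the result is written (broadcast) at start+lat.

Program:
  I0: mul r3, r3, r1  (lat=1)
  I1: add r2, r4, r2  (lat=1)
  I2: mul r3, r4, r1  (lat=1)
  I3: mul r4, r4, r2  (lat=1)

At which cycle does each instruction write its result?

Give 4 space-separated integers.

I0 mul r3: issue@1 deps=(None,None) exec_start@1 write@2
I1 add r2: issue@2 deps=(None,None) exec_start@2 write@3
I2 mul r3: issue@3 deps=(None,None) exec_start@3 write@4
I3 mul r4: issue@4 deps=(None,1) exec_start@4 write@5

Answer: 2 3 4 5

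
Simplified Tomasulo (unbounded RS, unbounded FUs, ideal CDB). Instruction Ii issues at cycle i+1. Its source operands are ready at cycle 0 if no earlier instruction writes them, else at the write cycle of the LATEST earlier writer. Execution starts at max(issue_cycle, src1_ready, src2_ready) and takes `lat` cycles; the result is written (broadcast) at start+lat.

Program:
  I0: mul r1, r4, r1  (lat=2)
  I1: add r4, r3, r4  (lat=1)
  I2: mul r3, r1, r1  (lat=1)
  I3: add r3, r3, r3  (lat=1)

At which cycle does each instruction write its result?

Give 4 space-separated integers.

I0 mul r1: issue@1 deps=(None,None) exec_start@1 write@3
I1 add r4: issue@2 deps=(None,None) exec_start@2 write@3
I2 mul r3: issue@3 deps=(0,0) exec_start@3 write@4
I3 add r3: issue@4 deps=(2,2) exec_start@4 write@5

Answer: 3 3 4 5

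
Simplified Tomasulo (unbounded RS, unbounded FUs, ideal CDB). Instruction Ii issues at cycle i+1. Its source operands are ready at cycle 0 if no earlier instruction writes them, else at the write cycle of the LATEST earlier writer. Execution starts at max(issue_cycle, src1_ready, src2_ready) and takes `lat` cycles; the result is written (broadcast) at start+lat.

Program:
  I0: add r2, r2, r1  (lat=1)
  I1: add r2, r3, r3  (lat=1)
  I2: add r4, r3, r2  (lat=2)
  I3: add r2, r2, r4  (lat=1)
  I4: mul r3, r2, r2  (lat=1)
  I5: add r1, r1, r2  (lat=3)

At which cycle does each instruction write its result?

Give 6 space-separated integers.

I0 add r2: issue@1 deps=(None,None) exec_start@1 write@2
I1 add r2: issue@2 deps=(None,None) exec_start@2 write@3
I2 add r4: issue@3 deps=(None,1) exec_start@3 write@5
I3 add r2: issue@4 deps=(1,2) exec_start@5 write@6
I4 mul r3: issue@5 deps=(3,3) exec_start@6 write@7
I5 add r1: issue@6 deps=(None,3) exec_start@6 write@9

Answer: 2 3 5 6 7 9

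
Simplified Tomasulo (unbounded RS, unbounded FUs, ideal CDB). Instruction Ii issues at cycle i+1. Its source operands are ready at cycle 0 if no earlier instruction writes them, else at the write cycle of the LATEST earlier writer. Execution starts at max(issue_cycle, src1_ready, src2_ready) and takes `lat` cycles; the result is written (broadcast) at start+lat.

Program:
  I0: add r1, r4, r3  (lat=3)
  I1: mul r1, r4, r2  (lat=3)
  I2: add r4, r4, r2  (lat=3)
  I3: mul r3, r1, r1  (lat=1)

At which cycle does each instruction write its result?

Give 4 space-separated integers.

I0 add r1: issue@1 deps=(None,None) exec_start@1 write@4
I1 mul r1: issue@2 deps=(None,None) exec_start@2 write@5
I2 add r4: issue@3 deps=(None,None) exec_start@3 write@6
I3 mul r3: issue@4 deps=(1,1) exec_start@5 write@6

Answer: 4 5 6 6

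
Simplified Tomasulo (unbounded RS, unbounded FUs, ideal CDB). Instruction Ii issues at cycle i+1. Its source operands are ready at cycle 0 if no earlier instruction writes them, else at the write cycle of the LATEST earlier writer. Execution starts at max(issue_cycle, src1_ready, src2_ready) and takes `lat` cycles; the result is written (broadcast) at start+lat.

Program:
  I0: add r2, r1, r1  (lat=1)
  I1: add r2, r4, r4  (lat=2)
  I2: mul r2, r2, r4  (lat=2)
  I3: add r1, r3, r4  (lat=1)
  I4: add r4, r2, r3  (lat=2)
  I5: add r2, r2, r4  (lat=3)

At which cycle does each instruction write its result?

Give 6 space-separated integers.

Answer: 2 4 6 5 8 11

Derivation:
I0 add r2: issue@1 deps=(None,None) exec_start@1 write@2
I1 add r2: issue@2 deps=(None,None) exec_start@2 write@4
I2 mul r2: issue@3 deps=(1,None) exec_start@4 write@6
I3 add r1: issue@4 deps=(None,None) exec_start@4 write@5
I4 add r4: issue@5 deps=(2,None) exec_start@6 write@8
I5 add r2: issue@6 deps=(2,4) exec_start@8 write@11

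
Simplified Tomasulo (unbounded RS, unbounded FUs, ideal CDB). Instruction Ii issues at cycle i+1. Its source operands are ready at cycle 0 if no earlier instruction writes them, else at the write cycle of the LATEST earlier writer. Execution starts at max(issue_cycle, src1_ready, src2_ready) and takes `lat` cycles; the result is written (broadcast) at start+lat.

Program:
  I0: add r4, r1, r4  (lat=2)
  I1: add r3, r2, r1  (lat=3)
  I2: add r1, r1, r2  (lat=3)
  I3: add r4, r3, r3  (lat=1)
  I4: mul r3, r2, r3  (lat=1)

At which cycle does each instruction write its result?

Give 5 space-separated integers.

I0 add r4: issue@1 deps=(None,None) exec_start@1 write@3
I1 add r3: issue@2 deps=(None,None) exec_start@2 write@5
I2 add r1: issue@3 deps=(None,None) exec_start@3 write@6
I3 add r4: issue@4 deps=(1,1) exec_start@5 write@6
I4 mul r3: issue@5 deps=(None,1) exec_start@5 write@6

Answer: 3 5 6 6 6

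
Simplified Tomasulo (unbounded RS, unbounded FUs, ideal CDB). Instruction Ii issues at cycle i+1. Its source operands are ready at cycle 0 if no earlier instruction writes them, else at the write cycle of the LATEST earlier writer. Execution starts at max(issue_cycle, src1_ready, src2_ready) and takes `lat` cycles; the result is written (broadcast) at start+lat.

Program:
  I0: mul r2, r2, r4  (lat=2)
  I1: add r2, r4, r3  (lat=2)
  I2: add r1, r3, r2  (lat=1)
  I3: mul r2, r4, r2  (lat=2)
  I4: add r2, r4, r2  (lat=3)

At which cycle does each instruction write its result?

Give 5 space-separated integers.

I0 mul r2: issue@1 deps=(None,None) exec_start@1 write@3
I1 add r2: issue@2 deps=(None,None) exec_start@2 write@4
I2 add r1: issue@3 deps=(None,1) exec_start@4 write@5
I3 mul r2: issue@4 deps=(None,1) exec_start@4 write@6
I4 add r2: issue@5 deps=(None,3) exec_start@6 write@9

Answer: 3 4 5 6 9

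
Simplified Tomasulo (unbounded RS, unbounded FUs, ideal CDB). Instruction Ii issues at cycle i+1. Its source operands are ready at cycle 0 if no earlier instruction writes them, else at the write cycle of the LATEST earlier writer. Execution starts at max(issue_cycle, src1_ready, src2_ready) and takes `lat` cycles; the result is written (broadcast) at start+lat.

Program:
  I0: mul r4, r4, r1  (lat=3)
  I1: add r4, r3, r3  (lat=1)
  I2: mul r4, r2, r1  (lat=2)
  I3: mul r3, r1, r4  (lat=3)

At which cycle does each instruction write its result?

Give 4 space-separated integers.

Answer: 4 3 5 8

Derivation:
I0 mul r4: issue@1 deps=(None,None) exec_start@1 write@4
I1 add r4: issue@2 deps=(None,None) exec_start@2 write@3
I2 mul r4: issue@3 deps=(None,None) exec_start@3 write@5
I3 mul r3: issue@4 deps=(None,2) exec_start@5 write@8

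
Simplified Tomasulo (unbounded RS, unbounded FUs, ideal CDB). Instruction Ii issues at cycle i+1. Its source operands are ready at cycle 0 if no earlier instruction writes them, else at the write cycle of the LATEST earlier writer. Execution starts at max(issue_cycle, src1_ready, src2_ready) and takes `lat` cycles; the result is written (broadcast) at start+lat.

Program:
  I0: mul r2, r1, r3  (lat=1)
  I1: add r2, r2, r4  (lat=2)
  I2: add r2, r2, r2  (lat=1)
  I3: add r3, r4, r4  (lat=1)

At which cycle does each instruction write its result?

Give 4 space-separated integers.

Answer: 2 4 5 5

Derivation:
I0 mul r2: issue@1 deps=(None,None) exec_start@1 write@2
I1 add r2: issue@2 deps=(0,None) exec_start@2 write@4
I2 add r2: issue@3 deps=(1,1) exec_start@4 write@5
I3 add r3: issue@4 deps=(None,None) exec_start@4 write@5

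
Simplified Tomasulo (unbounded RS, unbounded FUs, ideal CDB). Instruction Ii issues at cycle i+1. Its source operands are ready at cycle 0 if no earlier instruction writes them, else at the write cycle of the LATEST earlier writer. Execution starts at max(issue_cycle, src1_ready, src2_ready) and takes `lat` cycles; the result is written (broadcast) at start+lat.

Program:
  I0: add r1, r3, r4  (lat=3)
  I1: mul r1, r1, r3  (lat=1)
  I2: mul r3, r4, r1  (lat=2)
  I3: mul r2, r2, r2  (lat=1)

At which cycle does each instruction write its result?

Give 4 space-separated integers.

I0 add r1: issue@1 deps=(None,None) exec_start@1 write@4
I1 mul r1: issue@2 deps=(0,None) exec_start@4 write@5
I2 mul r3: issue@3 deps=(None,1) exec_start@5 write@7
I3 mul r2: issue@4 deps=(None,None) exec_start@4 write@5

Answer: 4 5 7 5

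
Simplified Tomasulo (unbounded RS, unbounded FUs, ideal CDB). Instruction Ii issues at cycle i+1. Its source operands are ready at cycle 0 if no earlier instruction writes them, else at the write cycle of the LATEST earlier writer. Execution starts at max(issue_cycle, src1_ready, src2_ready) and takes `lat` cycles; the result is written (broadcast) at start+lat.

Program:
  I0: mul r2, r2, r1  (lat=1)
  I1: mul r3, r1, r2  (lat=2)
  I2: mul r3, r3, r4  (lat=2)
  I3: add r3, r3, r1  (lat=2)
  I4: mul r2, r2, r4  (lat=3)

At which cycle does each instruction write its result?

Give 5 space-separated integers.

Answer: 2 4 6 8 8

Derivation:
I0 mul r2: issue@1 deps=(None,None) exec_start@1 write@2
I1 mul r3: issue@2 deps=(None,0) exec_start@2 write@4
I2 mul r3: issue@3 deps=(1,None) exec_start@4 write@6
I3 add r3: issue@4 deps=(2,None) exec_start@6 write@8
I4 mul r2: issue@5 deps=(0,None) exec_start@5 write@8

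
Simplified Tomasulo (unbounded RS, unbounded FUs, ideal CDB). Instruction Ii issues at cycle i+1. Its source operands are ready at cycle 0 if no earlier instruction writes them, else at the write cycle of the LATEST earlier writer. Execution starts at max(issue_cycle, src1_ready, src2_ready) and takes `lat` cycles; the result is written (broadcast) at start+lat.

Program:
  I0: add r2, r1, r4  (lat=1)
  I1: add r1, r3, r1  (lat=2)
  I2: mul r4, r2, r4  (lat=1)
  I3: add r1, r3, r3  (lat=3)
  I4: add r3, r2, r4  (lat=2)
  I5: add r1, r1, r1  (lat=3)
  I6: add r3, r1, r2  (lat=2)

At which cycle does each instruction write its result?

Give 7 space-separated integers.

Answer: 2 4 4 7 7 10 12

Derivation:
I0 add r2: issue@1 deps=(None,None) exec_start@1 write@2
I1 add r1: issue@2 deps=(None,None) exec_start@2 write@4
I2 mul r4: issue@3 deps=(0,None) exec_start@3 write@4
I3 add r1: issue@4 deps=(None,None) exec_start@4 write@7
I4 add r3: issue@5 deps=(0,2) exec_start@5 write@7
I5 add r1: issue@6 deps=(3,3) exec_start@7 write@10
I6 add r3: issue@7 deps=(5,0) exec_start@10 write@12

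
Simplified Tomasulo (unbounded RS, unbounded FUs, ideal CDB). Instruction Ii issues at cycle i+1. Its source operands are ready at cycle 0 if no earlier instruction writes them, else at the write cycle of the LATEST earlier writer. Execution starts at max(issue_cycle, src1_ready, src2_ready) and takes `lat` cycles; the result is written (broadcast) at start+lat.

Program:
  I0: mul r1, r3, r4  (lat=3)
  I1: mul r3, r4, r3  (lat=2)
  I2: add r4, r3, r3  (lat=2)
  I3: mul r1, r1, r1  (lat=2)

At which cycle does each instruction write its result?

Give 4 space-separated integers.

I0 mul r1: issue@1 deps=(None,None) exec_start@1 write@4
I1 mul r3: issue@2 deps=(None,None) exec_start@2 write@4
I2 add r4: issue@3 deps=(1,1) exec_start@4 write@6
I3 mul r1: issue@4 deps=(0,0) exec_start@4 write@6

Answer: 4 4 6 6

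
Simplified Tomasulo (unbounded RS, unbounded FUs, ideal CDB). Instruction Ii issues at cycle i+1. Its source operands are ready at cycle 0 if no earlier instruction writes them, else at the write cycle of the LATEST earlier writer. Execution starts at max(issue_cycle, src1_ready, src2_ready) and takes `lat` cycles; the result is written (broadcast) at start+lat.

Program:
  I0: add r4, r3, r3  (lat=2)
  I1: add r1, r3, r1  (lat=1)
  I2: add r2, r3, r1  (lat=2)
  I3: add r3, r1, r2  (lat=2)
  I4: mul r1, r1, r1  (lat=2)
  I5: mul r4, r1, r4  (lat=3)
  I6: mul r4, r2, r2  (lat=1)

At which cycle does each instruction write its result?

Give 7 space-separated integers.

I0 add r4: issue@1 deps=(None,None) exec_start@1 write@3
I1 add r1: issue@2 deps=(None,None) exec_start@2 write@3
I2 add r2: issue@3 deps=(None,1) exec_start@3 write@5
I3 add r3: issue@4 deps=(1,2) exec_start@5 write@7
I4 mul r1: issue@5 deps=(1,1) exec_start@5 write@7
I5 mul r4: issue@6 deps=(4,0) exec_start@7 write@10
I6 mul r4: issue@7 deps=(2,2) exec_start@7 write@8

Answer: 3 3 5 7 7 10 8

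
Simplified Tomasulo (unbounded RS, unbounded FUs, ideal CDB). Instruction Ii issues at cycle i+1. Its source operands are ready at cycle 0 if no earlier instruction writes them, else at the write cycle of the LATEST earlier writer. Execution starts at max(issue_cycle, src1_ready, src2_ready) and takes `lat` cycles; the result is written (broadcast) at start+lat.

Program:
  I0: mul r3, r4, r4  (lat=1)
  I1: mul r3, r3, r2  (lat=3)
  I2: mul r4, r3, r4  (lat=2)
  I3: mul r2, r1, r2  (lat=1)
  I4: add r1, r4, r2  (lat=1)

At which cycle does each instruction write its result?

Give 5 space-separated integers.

Answer: 2 5 7 5 8

Derivation:
I0 mul r3: issue@1 deps=(None,None) exec_start@1 write@2
I1 mul r3: issue@2 deps=(0,None) exec_start@2 write@5
I2 mul r4: issue@3 deps=(1,None) exec_start@5 write@7
I3 mul r2: issue@4 deps=(None,None) exec_start@4 write@5
I4 add r1: issue@5 deps=(2,3) exec_start@7 write@8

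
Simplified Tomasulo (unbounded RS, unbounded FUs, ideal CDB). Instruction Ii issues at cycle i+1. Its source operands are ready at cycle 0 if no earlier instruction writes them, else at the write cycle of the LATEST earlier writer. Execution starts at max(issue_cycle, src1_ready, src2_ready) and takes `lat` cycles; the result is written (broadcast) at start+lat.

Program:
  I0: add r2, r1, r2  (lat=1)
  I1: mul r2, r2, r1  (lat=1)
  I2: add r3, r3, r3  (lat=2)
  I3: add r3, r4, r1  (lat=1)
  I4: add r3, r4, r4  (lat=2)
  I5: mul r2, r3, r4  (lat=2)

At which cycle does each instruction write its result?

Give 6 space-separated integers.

I0 add r2: issue@1 deps=(None,None) exec_start@1 write@2
I1 mul r2: issue@2 deps=(0,None) exec_start@2 write@3
I2 add r3: issue@3 deps=(None,None) exec_start@3 write@5
I3 add r3: issue@4 deps=(None,None) exec_start@4 write@5
I4 add r3: issue@5 deps=(None,None) exec_start@5 write@7
I5 mul r2: issue@6 deps=(4,None) exec_start@7 write@9

Answer: 2 3 5 5 7 9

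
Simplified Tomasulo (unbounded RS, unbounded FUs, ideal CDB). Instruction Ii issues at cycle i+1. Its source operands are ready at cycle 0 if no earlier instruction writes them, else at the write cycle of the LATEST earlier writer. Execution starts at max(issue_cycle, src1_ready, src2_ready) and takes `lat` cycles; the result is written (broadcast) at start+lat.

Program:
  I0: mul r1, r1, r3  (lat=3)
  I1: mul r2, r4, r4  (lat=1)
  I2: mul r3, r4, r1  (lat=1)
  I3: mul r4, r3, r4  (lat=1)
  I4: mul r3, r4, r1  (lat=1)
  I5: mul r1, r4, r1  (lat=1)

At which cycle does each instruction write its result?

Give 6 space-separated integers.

Answer: 4 3 5 6 7 7

Derivation:
I0 mul r1: issue@1 deps=(None,None) exec_start@1 write@4
I1 mul r2: issue@2 deps=(None,None) exec_start@2 write@3
I2 mul r3: issue@3 deps=(None,0) exec_start@4 write@5
I3 mul r4: issue@4 deps=(2,None) exec_start@5 write@6
I4 mul r3: issue@5 deps=(3,0) exec_start@6 write@7
I5 mul r1: issue@6 deps=(3,0) exec_start@6 write@7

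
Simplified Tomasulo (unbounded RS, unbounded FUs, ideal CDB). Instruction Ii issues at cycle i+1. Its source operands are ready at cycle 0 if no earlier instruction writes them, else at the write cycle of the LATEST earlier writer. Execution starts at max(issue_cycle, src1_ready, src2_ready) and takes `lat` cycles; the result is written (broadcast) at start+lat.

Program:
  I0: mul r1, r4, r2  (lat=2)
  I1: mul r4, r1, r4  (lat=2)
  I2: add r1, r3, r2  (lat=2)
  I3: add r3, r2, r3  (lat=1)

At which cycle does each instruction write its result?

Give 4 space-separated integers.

Answer: 3 5 5 5

Derivation:
I0 mul r1: issue@1 deps=(None,None) exec_start@1 write@3
I1 mul r4: issue@2 deps=(0,None) exec_start@3 write@5
I2 add r1: issue@3 deps=(None,None) exec_start@3 write@5
I3 add r3: issue@4 deps=(None,None) exec_start@4 write@5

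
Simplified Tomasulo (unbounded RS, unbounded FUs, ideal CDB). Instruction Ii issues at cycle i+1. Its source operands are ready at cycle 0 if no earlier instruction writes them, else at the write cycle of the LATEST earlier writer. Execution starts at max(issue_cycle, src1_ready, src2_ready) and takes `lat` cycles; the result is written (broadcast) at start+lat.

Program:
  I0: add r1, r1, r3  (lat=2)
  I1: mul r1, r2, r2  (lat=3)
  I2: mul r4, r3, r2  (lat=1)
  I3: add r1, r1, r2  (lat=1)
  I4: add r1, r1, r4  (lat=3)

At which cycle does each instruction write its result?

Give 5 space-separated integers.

I0 add r1: issue@1 deps=(None,None) exec_start@1 write@3
I1 mul r1: issue@2 deps=(None,None) exec_start@2 write@5
I2 mul r4: issue@3 deps=(None,None) exec_start@3 write@4
I3 add r1: issue@4 deps=(1,None) exec_start@5 write@6
I4 add r1: issue@5 deps=(3,2) exec_start@6 write@9

Answer: 3 5 4 6 9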